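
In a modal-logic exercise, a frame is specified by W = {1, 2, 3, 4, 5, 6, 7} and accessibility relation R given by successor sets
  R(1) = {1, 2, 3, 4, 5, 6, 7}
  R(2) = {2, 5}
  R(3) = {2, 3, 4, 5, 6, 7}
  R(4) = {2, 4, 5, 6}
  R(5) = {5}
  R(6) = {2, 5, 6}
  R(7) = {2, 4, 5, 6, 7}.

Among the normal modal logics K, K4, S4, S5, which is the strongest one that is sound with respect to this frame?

Transitive (axiom 4): yes — every two-step R-path is closed by a direct edge.
Reflexive (axiom T): yes — every world is R-related to itself.
Euclidean (axiom 5): no — 1 R 2 and 1 R 3, but not 2 R 3.
So F validates K, K4, S4; S5 would additionally require R to be Euclidean. The strongest is S4.

S4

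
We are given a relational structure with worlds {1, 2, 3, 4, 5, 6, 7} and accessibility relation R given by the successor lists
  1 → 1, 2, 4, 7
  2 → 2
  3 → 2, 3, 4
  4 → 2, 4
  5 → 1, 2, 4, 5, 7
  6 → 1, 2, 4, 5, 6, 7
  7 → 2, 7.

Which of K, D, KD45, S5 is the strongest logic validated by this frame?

D

Serial (axiom D): yes — every world has a successor (e.g. 1 R 1).
Euclidean (axiom 5): no — 1 R 2 and 1 R 4, but not 2 R 4.
Transitive (axiom 4): yes — every two-step R-path is closed by a direct edge.
Reflexive (axiom T): yes — every world is R-related to itself.
So F validates K, D; KD45 would additionally require R to be Euclidean. The strongest is D.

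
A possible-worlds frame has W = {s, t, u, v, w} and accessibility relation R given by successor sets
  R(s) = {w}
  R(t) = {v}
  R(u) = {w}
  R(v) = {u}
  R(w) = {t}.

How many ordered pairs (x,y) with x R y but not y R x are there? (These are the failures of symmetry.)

5

Enumerating: (s,w), (t,v), (u,w), (v,u), (w,t).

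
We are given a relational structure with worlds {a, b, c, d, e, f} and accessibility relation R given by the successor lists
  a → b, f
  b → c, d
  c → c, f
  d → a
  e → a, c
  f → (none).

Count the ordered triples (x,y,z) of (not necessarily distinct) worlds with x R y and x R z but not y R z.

Enumerating: (a,b,b), (a,b,f), (a,f,b), (a,f,f), (b,c,d), (b,d,c), (b,d,d), (c,f,c), (c,f,f), (d,a,a), (e,a,a), (e,a,c), (e,c,a).

13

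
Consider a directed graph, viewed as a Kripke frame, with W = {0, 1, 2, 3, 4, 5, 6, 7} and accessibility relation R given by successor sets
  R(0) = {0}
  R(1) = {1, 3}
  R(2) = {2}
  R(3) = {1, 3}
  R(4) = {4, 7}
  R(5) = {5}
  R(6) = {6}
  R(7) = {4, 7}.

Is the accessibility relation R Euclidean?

Euclidean: yes — any two successors of a common world are R-related.

Yes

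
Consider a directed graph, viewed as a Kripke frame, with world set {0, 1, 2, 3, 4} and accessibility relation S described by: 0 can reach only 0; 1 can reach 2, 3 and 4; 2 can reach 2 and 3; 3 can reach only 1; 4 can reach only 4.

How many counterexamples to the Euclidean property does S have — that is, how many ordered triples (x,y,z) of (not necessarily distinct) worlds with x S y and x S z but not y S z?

9

Enumerating: (1,2,4), (1,3,2), (1,3,3), (1,3,4), (1,4,2), (1,4,3), (2,3,2), (2,3,3), (3,1,1).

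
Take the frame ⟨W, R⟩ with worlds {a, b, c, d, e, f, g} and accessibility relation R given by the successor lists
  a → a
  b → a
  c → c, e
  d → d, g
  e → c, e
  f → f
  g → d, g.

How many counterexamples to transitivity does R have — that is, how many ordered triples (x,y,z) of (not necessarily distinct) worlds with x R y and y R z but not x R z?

R is transitive; there are no such tuples.

0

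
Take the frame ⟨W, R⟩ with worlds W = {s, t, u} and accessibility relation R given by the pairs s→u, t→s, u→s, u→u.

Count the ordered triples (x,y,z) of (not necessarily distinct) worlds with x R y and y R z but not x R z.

2

Enumerating: (s,u,s), (t,s,u).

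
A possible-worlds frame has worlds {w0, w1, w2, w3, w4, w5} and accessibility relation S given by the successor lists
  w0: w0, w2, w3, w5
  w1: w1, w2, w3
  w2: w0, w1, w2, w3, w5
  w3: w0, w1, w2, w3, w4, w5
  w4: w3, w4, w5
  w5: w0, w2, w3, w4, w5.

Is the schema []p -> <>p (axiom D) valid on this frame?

By correspondence theory, D is valid on a frame iff S is serial.
Serial: yes — every world has a successor (e.g. w0 S w0).

Yes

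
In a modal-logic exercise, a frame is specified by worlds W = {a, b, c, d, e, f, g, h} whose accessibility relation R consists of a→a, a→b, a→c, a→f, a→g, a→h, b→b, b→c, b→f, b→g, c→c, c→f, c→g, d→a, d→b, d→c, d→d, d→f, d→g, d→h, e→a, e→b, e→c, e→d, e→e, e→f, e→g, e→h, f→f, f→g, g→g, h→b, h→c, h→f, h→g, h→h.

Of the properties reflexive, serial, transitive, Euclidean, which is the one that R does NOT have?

Reflexive: yes — every world is R-related to itself.
Serial: yes — every world has a successor (e.g. a R a).
Transitive: yes — every two-step R-path is closed by a direct edge.
Euclidean: no — a R b and a R h, but not b R h.
Only Euclidean fails.

Euclidean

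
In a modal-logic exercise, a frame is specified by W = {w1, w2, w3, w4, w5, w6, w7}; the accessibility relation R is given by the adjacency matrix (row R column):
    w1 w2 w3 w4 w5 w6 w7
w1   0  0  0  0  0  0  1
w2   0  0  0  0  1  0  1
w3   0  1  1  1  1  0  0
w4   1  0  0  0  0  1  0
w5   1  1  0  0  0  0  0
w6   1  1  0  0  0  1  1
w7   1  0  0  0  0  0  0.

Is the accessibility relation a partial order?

Reflexive: no — w1 is not related to itself.
Transitive: no — w2 R w5 and w5 R w1, but not w2 R w1.
Antisymmetric: no — w1 R w7 and w7 R w1 with w1 ≠ w7.
So R is not a partial order.

No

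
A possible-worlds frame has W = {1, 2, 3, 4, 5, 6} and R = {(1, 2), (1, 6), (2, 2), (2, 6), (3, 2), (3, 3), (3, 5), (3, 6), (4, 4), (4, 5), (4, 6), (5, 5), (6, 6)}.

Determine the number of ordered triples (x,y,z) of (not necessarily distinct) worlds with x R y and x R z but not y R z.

Enumerating: (1,6,2), (2,6,2), (3,2,3), (3,2,5), (3,5,2), (3,5,3), (3,5,6), (3,6,2), (3,6,3), (3,6,5), (4,5,4), (4,5,6), (4,6,4), (4,6,5).

14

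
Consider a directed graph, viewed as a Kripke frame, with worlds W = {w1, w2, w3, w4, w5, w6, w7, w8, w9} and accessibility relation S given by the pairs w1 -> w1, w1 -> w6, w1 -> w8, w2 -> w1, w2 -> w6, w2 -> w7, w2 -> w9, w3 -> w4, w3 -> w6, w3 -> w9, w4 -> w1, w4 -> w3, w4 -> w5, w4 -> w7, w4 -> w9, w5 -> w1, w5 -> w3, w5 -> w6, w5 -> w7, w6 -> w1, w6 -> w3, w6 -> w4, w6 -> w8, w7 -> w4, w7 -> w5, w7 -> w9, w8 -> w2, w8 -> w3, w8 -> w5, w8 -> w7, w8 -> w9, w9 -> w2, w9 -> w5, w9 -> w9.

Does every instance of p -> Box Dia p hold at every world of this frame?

Axiom B corresponds to the accessibility relation being symmetric.
Symmetric: no — w1 S w8 but not w8 S w1.

No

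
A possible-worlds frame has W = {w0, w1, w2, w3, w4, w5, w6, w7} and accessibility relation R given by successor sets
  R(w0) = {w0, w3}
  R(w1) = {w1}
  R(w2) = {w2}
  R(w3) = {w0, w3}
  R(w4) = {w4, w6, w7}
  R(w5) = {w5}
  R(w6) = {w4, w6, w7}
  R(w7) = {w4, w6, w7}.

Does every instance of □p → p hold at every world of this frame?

Axiom T corresponds to the accessibility relation being reflexive.
Reflexive: yes — every world is R-related to itself.

Yes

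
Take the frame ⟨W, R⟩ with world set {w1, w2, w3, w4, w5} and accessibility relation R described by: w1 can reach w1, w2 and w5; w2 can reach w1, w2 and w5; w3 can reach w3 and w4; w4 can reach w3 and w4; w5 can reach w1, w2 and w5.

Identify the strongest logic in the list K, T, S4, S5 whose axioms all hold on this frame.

Reflexive (axiom T): yes — every world is R-related to itself.
Transitive (axiom 4): yes — every two-step R-path is closed by a direct edge.
Euclidean (axiom 5): yes — any two successors of a common world are R-related.
So F validates K, T, S4, S5. The strongest is S5.

S5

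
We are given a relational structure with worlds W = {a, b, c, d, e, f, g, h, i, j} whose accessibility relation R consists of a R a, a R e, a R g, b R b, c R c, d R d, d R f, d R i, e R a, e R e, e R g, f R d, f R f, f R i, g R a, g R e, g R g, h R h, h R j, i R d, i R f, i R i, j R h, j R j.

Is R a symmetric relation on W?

Yes

Symmetric: yes — every pair in R has its reverse in R.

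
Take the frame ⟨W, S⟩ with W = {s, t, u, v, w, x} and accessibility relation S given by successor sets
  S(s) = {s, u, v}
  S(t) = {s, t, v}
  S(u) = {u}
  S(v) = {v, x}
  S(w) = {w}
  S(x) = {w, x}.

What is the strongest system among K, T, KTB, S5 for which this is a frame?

T

Reflexive (axiom T): yes — every world is S-related to itself.
Symmetric (axiom B): no — s S u but not u S s.
Euclidean (axiom 5): no — s S u and s S v, but not u S v.
So F validates K, T; KTB would additionally require S to be symmetric. The strongest is T.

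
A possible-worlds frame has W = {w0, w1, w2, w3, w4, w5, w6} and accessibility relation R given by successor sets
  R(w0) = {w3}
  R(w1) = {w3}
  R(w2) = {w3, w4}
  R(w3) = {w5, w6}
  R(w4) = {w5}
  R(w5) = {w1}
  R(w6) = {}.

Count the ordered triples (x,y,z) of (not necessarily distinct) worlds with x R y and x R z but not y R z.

12

Enumerating: (w0,w3,w3), (w1,w3,w3), (w2,w3,w3), (w2,w3,w4), (w2,w4,w3), (w2,w4,w4), (w3,w5,w5), (w3,w5,w6), (w3,w6,w5), (w3,w6,w6), (w4,w5,w5), (w5,w1,w1).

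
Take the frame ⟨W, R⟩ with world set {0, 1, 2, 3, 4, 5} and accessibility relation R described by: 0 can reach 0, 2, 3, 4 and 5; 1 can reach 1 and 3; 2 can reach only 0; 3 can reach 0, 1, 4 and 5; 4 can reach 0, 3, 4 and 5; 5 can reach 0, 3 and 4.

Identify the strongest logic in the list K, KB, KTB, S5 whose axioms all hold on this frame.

KB

Symmetric (axiom B): yes — every pair in R has its reverse in R.
Reflexive (axiom T): no — 2 is not related to itself.
Euclidean (axiom 5): no — 0 R 2 and 0 R 3, but not 2 R 3.
So F validates K, KB; KTB would additionally require R to be reflexive. The strongest is KB.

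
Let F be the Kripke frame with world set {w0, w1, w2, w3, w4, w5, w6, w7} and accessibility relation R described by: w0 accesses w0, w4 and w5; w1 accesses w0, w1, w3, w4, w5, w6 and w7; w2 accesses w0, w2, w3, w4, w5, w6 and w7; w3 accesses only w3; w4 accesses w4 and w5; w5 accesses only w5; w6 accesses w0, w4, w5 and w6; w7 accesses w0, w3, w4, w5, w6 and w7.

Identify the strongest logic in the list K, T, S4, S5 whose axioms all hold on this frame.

S4

Reflexive (axiom T): yes — every world is R-related to itself.
Transitive (axiom 4): yes — every two-step R-path is closed by a direct edge.
Euclidean (axiom 5): no — w0 R w5 and w0 R w4, but not w5 R w4.
So F validates K, T, S4; S5 would additionally require R to be Euclidean. The strongest is S4.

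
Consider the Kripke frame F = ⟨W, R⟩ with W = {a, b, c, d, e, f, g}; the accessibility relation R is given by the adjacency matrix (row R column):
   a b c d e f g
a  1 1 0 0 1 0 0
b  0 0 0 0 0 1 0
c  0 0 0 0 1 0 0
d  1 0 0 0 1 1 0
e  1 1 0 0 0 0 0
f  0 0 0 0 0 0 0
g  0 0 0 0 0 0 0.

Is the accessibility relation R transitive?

No

Transitive: no — a R b and b R f, but not a R f.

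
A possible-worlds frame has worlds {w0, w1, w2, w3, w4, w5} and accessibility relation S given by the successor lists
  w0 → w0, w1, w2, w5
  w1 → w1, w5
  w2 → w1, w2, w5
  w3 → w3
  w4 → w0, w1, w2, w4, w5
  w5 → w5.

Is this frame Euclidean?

Euclidean: no — w0 S w1 and w0 S w2, but not w1 S w2.

No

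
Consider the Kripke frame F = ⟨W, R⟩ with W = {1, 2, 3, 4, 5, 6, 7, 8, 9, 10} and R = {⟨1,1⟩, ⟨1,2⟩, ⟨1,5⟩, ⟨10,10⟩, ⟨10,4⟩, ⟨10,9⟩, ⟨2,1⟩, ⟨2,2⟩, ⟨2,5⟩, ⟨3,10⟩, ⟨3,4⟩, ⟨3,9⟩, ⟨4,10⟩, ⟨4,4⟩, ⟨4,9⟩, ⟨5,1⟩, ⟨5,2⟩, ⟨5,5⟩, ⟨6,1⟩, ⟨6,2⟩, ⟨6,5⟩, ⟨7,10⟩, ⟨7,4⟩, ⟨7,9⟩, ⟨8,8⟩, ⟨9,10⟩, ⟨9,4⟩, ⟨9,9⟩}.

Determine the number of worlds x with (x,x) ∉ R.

3

Enumerating: 3, 6, 7.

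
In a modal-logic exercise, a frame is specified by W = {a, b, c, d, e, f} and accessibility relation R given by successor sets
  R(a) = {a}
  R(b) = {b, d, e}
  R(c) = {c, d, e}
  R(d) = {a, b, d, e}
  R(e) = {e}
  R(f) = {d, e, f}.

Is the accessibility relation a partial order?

No

Reflexive: yes — every world is R-related to itself.
Transitive: no — b R d and d R a, but not b R a.
Antisymmetric: no — b R d and d R b with b ≠ d.
So R is not a partial order.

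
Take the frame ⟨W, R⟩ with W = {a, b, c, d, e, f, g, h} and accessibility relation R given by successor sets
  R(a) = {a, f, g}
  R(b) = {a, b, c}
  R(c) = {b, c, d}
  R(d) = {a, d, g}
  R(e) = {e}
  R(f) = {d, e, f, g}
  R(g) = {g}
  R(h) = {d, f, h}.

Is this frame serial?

Serial: yes — every world has a successor (e.g. a R a).

Yes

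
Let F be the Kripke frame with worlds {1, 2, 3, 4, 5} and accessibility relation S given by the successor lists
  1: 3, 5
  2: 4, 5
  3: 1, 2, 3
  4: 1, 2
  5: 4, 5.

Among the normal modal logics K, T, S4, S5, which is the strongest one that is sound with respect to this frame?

Reflexive (axiom T): no — 1 is not related to itself.
Transitive (axiom 4): no — 1 S 3 and 3 S 2, but not 1 S 2.
Euclidean (axiom 5): no — 1 S 3 and 1 S 5, but not 3 S 5.
So F validates K; T would additionally require S to be reflexive. The strongest is K.

K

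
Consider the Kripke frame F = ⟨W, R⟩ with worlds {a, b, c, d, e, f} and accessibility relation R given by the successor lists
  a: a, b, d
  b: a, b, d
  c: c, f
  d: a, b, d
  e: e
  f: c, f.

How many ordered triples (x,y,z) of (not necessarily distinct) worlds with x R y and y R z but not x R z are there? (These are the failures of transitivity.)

R is transitive; there are no such tuples.

0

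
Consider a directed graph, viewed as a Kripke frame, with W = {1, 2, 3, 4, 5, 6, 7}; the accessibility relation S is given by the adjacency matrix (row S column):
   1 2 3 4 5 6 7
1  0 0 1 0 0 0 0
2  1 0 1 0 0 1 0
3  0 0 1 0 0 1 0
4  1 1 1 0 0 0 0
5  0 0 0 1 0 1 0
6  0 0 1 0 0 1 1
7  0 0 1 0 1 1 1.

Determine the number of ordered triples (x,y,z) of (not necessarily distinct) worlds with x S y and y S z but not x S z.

12

Enumerating: (1,3,6), (2,6,7), (3,6,7), (4,2,6), (4,3,6), (5,4,1), (5,4,2), (5,4,3), (5,6,3), (5,6,7), (6,7,5), (7,5,4).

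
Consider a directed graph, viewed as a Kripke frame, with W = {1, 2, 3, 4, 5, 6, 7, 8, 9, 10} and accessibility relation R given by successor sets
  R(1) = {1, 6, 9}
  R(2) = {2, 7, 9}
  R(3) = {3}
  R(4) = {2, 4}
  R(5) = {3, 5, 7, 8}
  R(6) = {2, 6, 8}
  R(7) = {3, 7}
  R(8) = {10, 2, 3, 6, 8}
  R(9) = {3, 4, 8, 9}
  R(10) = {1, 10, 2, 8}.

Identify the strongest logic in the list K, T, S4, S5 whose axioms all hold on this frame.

T

Reflexive (axiom T): yes — every world is R-related to itself.
Transitive (axiom 4): no — 1 R 6 and 6 R 2, but not 1 R 2.
Euclidean (axiom 5): no — 1 R 6 and 1 R 9, but not 6 R 9.
So F validates K, T; S4 would additionally require R to be transitive. The strongest is T.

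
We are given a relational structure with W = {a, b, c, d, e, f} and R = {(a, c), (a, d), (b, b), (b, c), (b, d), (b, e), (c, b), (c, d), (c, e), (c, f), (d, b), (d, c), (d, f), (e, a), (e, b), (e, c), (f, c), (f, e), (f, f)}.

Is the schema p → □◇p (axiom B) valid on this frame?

The schema B characterises exactly the symmetric frames.
Symmetric: no — a R c but not c R a.

No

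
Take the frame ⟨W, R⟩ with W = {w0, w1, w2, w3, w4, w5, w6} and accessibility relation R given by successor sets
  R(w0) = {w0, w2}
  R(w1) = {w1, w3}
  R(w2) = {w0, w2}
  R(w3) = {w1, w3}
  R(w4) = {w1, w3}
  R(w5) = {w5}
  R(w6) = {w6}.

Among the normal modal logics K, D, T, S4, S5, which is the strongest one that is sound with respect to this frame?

D

Serial (axiom D): yes — every world has a successor (e.g. w0 R w0).
Reflexive (axiom T): no — w4 is not related to itself.
Transitive (axiom 4): yes — every two-step R-path is closed by a direct edge.
Euclidean (axiom 5): yes — any two successors of a common world are R-related.
So F validates K, D; T would additionally require R to be reflexive. The strongest is D.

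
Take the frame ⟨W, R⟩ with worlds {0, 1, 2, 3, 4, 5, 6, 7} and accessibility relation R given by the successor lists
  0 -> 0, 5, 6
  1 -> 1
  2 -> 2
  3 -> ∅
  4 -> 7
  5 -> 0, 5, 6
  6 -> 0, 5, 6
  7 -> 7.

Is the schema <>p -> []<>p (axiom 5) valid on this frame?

The schema 5 characterises exactly the Euclidean frames.
Euclidean: yes — any two successors of a common world are R-related.

Yes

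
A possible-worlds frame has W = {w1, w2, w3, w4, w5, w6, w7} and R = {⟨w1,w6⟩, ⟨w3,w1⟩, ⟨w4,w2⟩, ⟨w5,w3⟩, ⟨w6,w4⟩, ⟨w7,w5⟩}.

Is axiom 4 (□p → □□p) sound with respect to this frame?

No

Axiom 4 corresponds to the accessibility relation being transitive.
Transitive: no — w1 R w6 and w6 R w4, but not w1 R w4.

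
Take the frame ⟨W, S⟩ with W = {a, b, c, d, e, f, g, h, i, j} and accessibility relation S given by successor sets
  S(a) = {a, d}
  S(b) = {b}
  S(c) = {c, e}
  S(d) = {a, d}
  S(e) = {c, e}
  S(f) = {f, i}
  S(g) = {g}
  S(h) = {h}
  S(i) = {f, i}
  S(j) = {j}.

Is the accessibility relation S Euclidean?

Yes

Euclidean: yes — any two successors of a common world are S-related.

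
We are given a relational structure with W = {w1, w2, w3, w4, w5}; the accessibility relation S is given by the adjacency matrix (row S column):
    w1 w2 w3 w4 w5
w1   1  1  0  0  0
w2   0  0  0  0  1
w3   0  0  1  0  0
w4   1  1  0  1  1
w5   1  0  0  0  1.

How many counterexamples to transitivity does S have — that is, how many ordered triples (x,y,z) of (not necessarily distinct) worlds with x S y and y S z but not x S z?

3

Enumerating: (w1,w2,w5), (w2,w5,w1), (w5,w1,w2).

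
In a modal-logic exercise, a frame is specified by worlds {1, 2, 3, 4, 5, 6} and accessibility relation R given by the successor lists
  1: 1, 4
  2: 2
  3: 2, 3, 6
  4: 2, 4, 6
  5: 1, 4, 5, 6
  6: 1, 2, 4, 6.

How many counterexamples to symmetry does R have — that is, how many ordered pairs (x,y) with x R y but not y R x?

Enumerating: (1,4), (3,2), (3,6), (4,2), (5,1), (5,4), (5,6), (6,1), (6,2).

9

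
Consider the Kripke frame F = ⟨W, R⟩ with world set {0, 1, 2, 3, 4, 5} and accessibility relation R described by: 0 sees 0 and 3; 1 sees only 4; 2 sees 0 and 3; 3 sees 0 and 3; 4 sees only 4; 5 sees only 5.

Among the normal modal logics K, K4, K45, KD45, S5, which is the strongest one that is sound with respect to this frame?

KD45

Transitive (axiom 4): yes — every two-step R-path is closed by a direct edge.
Euclidean (axiom 5): yes — any two successors of a common world are R-related.
Serial (axiom D): yes — every world has a successor (e.g. 0 R 0).
Reflexive (axiom T): no — 1 is not related to itself.
So F validates K, K4, K45, KD45; S5 would additionally require R to be reflexive. The strongest is KD45.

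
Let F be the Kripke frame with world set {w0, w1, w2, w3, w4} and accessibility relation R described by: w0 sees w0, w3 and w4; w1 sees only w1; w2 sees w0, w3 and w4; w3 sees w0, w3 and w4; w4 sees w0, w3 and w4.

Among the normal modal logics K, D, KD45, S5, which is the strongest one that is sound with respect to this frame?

KD45

Serial (axiom D): yes — every world has a successor (e.g. w0 R w0).
Euclidean (axiom 5): yes — any two successors of a common world are R-related.
Transitive (axiom 4): yes — every two-step R-path is closed by a direct edge.
Reflexive (axiom T): no — w2 is not related to itself.
So F validates K, D, KD45; S5 would additionally require R to be reflexive. The strongest is KD45.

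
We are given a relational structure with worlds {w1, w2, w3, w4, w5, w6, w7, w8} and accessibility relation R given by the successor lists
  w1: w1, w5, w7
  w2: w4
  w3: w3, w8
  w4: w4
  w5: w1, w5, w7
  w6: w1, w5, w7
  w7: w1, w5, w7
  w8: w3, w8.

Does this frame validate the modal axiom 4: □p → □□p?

Axiom 4 corresponds to the accessibility relation being transitive.
Transitive: yes — every two-step R-path is closed by a direct edge.

Yes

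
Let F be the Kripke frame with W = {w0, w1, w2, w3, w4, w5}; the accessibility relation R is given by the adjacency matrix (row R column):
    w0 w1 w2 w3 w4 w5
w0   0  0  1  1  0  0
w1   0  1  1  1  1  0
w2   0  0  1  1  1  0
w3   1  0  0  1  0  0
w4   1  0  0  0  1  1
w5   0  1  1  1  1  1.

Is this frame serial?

Serial: yes — every world has a successor (e.g. w0 R w2).

Yes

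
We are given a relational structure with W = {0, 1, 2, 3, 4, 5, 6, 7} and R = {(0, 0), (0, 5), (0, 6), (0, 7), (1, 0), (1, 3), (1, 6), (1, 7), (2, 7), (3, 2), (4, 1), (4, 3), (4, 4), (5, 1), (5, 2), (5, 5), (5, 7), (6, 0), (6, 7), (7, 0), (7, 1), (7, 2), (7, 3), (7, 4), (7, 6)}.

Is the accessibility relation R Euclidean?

Euclidean: no — 0 R 5 and 0 R 6, but not 5 R 6.

No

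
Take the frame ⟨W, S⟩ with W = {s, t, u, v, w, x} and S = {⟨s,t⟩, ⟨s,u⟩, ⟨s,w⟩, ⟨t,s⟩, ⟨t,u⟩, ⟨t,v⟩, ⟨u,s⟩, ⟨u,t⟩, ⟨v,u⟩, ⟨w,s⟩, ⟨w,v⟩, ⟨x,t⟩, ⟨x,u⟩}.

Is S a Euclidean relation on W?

No

Euclidean: no — s S t and s S w, but not t S w.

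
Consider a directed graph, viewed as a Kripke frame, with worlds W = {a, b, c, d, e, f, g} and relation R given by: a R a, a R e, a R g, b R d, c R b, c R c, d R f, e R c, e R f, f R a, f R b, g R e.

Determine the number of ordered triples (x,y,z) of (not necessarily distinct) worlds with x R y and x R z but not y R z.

16

Enumerating: (a,e,a), (a,e,e), (a,e,g), (a,g,a), (a,g,g), (b,d,d), (c,b,b), (c,b,c), (d,f,f), (e,c,f), (e,f,c), (e,f,f), (f,a,b), (f,b,a), (f,b,b), (g,e,e).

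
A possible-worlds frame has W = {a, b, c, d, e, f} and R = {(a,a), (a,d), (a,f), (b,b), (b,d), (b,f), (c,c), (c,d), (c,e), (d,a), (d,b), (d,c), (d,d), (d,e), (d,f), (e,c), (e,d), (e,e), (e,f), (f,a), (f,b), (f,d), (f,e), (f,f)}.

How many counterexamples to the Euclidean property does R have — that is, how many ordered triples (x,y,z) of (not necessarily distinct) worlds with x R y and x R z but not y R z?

Enumerating: (d,a,b), (d,a,c), (d,a,e), (d,b,a), (d,b,c), (d,b,e), (d,c,a), (d,c,b), (d,c,f), (d,e,a), (d,e,b), (d,f,c), … and 8 more.
Total: 20.

20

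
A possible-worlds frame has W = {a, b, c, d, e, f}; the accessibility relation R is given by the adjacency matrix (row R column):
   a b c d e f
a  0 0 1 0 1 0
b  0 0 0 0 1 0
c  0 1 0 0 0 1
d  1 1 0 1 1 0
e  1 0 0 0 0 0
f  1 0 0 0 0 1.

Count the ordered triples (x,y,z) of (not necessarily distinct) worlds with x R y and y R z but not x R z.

Enumerating: (a,c,b), (a,c,f), (a,e,a), (b,e,a), (c,b,e), (c,f,a), (d,a,c), (e,a,c), (e,a,e), (f,a,c), (f,a,e).

11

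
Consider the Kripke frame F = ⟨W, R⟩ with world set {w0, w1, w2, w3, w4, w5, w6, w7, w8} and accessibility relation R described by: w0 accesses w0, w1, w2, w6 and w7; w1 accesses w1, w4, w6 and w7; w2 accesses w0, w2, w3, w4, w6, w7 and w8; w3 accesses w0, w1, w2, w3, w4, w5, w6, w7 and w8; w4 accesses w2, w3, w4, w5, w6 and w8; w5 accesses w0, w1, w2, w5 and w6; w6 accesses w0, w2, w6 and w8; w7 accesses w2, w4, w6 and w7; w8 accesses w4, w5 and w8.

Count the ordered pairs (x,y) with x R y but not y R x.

22

Enumerating: (w0,w1), (w0,w7), (w1,w4), (w1,w6), (w1,w7), (w2,w8), (w3,w0), (w3,w1), (w3,w5), (w3,w6), (w3,w7), (w3,w8), … and 10 more.
Total: 22.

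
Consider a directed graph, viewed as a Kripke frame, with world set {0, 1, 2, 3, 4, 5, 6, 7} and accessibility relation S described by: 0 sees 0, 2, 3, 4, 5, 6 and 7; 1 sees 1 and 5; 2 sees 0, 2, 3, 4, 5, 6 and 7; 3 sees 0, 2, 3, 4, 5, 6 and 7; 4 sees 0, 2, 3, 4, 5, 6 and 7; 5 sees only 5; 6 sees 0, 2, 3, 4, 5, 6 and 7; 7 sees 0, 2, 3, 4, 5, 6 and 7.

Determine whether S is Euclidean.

Euclidean: no — 0 S 5 and 0 S 2, but not 5 S 2.

No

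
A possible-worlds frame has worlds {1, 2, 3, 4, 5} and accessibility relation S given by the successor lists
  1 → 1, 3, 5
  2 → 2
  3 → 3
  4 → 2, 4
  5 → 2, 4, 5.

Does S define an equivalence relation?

Reflexive: yes — every world is S-related to itself.
Symmetric: no — 1 S 3 but not 3 S 1.
Transitive: no — 1 S 5 and 5 S 2, but not 1 S 2.
So S is not an equivalence relation.

No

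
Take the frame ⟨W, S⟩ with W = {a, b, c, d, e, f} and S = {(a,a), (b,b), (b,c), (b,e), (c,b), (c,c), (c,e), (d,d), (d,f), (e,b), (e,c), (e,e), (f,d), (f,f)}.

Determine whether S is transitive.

Transitive: yes — every two-step S-path is closed by a direct edge.

Yes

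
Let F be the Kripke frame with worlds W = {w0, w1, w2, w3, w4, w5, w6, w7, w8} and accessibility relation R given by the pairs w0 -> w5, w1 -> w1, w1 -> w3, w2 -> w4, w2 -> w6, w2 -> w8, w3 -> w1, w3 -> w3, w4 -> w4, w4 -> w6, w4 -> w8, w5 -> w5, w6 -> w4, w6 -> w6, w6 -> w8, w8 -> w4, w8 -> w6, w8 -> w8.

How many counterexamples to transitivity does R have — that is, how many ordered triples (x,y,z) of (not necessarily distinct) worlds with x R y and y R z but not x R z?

R is transitive; there are no such tuples.

0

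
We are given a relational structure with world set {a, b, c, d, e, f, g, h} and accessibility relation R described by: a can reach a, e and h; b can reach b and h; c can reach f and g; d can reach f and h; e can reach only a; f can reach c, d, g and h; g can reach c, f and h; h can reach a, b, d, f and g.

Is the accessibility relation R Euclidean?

Euclidean: no — a R e and a R h, but not e R h.

No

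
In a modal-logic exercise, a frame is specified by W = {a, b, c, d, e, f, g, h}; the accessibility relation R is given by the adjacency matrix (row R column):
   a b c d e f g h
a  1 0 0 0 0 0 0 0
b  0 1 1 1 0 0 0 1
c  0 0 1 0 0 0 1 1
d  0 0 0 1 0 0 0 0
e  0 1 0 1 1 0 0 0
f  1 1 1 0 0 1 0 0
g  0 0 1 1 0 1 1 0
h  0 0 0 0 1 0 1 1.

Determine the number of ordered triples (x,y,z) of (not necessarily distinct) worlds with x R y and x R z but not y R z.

Enumerating: (b,c,b), (b,c,d), (b,d,b), (b,d,c), (b,d,h), (b,h,b), (b,h,c), (b,h,d), (c,g,h), (c,h,c), (e,b,e), (e,d,b), … and 20 more.
Total: 32.

32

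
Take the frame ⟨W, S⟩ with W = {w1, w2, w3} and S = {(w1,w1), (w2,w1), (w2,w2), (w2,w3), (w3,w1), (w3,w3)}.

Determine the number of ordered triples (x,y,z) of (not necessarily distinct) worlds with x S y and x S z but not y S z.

Enumerating: (w2,w1,w2), (w2,w1,w3), (w2,w3,w2), (w3,w1,w3).

4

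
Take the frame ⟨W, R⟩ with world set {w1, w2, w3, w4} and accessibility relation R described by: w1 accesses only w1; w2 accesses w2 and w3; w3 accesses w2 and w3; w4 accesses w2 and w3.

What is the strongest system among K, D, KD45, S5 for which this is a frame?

Serial (axiom D): yes — every world has a successor (e.g. w1 R w1).
Euclidean (axiom 5): yes — any two successors of a common world are R-related.
Transitive (axiom 4): yes — every two-step R-path is closed by a direct edge.
Reflexive (axiom T): no — w4 is not related to itself.
So F validates K, D, KD45; S5 would additionally require R to be reflexive. The strongest is KD45.

KD45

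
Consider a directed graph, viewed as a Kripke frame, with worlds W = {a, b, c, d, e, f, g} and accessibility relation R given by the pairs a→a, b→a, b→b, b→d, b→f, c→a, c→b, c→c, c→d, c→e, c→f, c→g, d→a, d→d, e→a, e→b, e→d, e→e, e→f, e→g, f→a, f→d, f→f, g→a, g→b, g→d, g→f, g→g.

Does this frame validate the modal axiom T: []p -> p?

Axiom T corresponds to the accessibility relation being reflexive.
Reflexive: yes — every world is R-related to itself.

Yes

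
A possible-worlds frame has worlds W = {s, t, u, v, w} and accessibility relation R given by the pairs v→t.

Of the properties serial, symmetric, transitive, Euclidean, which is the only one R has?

transitive

Serial: no — s has no R-successor.
Symmetric: no — v R t but not t R v.
Transitive: yes — every two-step R-path is closed by a direct edge.
Euclidean: no — v R t and v R t, but not t R t.
Only transitive holds.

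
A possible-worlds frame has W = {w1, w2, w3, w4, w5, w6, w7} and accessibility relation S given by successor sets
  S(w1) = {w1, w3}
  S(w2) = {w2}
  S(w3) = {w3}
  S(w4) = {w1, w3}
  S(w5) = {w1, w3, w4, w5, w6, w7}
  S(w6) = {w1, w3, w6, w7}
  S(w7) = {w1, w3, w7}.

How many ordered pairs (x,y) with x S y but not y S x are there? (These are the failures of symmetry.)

13

Enumerating: (w1,w3), (w4,w1), (w4,w3), (w5,w1), (w5,w3), (w5,w4), (w5,w6), (w5,w7), (w6,w1), (w6,w3), (w6,w7), (w7,w1), (w7,w3).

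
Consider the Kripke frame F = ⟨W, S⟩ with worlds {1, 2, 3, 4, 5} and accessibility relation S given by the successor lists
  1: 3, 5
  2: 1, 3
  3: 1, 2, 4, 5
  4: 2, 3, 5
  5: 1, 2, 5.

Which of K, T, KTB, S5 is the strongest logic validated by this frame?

K

Reflexive (axiom T): no — 1 is not related to itself.
Symmetric (axiom B): no — 2 S 1 but not 1 S 2.
Euclidean (axiom 5): no — 1 S 5 and 1 S 3, but not 5 S 3.
So F validates K; T would additionally require S to be reflexive. The strongest is K.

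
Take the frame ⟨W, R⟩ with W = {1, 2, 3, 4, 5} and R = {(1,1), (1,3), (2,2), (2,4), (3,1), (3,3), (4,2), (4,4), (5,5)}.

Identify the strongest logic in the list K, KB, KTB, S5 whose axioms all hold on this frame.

S5

Symmetric (axiom B): yes — every pair in R has its reverse in R.
Reflexive (axiom T): yes — every world is R-related to itself.
Euclidean (axiom 5): yes — any two successors of a common world are R-related.
So F validates K, KB, KTB, S5. The strongest is S5.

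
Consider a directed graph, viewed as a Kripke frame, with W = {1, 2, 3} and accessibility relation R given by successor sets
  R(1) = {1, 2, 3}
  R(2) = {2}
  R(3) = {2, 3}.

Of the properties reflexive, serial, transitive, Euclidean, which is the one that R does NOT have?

Reflexive: yes — every world is R-related to itself.
Serial: yes — every world has a successor (e.g. 1 R 1).
Transitive: yes — every two-step R-path is closed by a direct edge.
Euclidean: no — 1 R 2 and 1 R 3, but not 2 R 3.
Only Euclidean fails.

Euclidean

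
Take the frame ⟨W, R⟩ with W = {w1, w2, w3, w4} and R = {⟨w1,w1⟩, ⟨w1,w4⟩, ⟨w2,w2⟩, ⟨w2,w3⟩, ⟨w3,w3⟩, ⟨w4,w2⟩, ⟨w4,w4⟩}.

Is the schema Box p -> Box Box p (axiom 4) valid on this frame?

The schema 4 characterises exactly the transitive frames.
Transitive: no — w1 R w4 and w4 R w2, but not w1 R w2.

No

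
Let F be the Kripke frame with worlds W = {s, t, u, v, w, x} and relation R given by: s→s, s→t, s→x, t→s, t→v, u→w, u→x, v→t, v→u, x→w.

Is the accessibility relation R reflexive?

No

Reflexive: no — t is not related to itself.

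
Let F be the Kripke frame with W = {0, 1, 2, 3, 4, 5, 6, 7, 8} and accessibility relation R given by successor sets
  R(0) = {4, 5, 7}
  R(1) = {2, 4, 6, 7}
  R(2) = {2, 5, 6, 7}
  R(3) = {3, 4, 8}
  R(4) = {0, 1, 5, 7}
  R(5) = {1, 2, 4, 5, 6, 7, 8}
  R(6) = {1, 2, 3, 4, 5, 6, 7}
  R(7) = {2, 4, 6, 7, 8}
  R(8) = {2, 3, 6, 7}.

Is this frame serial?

Yes

Serial: yes — every world has a successor (e.g. 0 R 4).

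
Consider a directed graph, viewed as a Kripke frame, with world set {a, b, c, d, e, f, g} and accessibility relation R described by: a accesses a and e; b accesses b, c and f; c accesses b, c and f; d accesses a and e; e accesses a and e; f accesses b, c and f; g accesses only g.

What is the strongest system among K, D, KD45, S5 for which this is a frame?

KD45

Serial (axiom D): yes — every world has a successor (e.g. a R a).
Euclidean (axiom 5): yes — any two successors of a common world are R-related.
Transitive (axiom 4): yes — every two-step R-path is closed by a direct edge.
Reflexive (axiom T): no — d is not related to itself.
So F validates K, D, KD45; S5 would additionally require R to be reflexive. The strongest is KD45.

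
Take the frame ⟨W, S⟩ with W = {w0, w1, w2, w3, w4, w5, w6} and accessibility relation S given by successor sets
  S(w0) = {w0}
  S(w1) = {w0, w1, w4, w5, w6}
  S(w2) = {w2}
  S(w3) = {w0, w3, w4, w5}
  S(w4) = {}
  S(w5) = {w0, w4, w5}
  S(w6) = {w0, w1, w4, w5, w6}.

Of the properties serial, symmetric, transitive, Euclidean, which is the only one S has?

transitive

Serial: no — w4 has no S-successor.
Symmetric: no — w1 S w0 but not w0 S w1.
Transitive: yes — every two-step S-path is closed by a direct edge.
Euclidean: no — w1 S w0 and w1 S w4, but not w0 S w4.
Only transitive holds.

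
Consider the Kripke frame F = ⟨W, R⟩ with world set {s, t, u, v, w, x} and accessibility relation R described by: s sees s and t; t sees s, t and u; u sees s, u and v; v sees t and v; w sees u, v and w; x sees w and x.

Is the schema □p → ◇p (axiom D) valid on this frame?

Yes

The schema D characterises exactly the serial frames.
Serial: yes — every world has a successor (e.g. s R s).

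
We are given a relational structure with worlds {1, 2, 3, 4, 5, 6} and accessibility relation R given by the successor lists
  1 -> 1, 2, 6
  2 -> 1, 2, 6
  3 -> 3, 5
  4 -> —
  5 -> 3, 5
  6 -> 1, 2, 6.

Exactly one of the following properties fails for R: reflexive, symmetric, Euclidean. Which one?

reflexive

Reflexive: no — 4 is not related to itself.
Symmetric: yes — every pair in R has its reverse in R.
Euclidean: yes — any two successors of a common world are R-related.
Only reflexive fails.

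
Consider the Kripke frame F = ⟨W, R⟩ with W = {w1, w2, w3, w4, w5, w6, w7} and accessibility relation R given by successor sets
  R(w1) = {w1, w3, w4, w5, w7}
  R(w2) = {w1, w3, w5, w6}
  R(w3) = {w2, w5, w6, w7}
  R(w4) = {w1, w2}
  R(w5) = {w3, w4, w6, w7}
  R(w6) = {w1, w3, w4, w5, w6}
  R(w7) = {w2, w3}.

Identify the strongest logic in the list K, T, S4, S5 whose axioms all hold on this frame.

Reflexive (axiom T): no — w2 is not related to itself.
Transitive (axiom 4): no — w1 R w3 and w3 R w2, but not w1 R w2.
Euclidean (axiom 5): no — w1 R w3 and w1 R w4, but not w3 R w4.
So F validates K; T would additionally require R to be reflexive. The strongest is K.

K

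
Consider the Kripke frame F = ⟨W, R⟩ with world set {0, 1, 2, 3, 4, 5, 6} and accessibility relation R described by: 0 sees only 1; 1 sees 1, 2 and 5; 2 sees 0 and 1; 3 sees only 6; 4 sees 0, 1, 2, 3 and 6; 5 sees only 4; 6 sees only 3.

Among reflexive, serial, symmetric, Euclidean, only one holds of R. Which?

Reflexive: no — 0 is not related to itself.
Serial: yes — every world has a successor (e.g. 0 R 1).
Symmetric: no — 0 R 1 but not 1 R 0.
Euclidean: no — 1 R 2 and 1 R 5, but not 2 R 5.
Only serial holds.

serial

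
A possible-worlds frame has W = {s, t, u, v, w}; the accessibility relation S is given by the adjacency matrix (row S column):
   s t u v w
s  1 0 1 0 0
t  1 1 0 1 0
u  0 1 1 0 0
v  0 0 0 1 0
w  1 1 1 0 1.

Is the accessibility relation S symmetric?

Symmetric: no — s S u but not u S s.

No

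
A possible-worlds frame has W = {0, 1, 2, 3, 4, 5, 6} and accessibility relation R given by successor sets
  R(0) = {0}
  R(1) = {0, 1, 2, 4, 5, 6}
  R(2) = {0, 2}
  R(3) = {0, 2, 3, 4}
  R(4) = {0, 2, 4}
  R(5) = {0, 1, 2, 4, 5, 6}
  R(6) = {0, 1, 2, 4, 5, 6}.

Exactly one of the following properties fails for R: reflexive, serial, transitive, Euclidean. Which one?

Euclidean

Reflexive: yes — every world is R-related to itself.
Serial: yes — every world has a successor (e.g. 0 R 0).
Transitive: yes — every two-step R-path is closed by a direct edge.
Euclidean: no — 1 R 0 and 1 R 2, but not 0 R 2.
Only Euclidean fails.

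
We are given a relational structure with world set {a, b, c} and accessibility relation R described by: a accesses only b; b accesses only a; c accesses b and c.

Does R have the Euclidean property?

No

Euclidean: no — a R b and a R b, but not b R b.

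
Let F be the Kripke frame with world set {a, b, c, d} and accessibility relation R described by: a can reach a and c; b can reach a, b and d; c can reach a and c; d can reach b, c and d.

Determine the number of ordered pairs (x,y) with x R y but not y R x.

Enumerating: (b,a), (d,c).

2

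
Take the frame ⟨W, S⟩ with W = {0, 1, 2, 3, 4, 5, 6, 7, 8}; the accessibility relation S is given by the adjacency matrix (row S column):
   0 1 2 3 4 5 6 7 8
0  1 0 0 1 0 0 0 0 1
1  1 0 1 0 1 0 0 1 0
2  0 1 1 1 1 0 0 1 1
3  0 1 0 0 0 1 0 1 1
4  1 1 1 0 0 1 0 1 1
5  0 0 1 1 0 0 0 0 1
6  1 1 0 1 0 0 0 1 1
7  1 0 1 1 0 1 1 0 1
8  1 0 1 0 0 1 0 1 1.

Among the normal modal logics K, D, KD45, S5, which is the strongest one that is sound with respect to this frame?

D

Serial (axiom D): yes — every world has a successor (e.g. 0 S 0).
Euclidean (axiom 5): no — 0 S 8 and 0 S 3, but not 8 S 3.
Transitive (axiom 4): no — 0 S 3 and 3 S 1, but not 0 S 1.
Reflexive (axiom T): no — 1 is not related to itself.
So F validates K, D; KD45 would additionally require S to be Euclidean and transitive. The strongest is D.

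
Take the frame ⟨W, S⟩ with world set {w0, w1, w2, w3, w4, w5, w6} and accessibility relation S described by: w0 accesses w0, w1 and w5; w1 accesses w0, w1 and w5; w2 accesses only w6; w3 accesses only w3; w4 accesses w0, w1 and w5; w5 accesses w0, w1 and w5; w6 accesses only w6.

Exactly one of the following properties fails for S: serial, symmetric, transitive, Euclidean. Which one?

symmetric

Serial: yes — every world has a successor (e.g. w0 S w0).
Symmetric: no — w2 S w6 but not w6 S w2.
Transitive: yes — every two-step S-path is closed by a direct edge.
Euclidean: yes — any two successors of a common world are S-related.
Only symmetric fails.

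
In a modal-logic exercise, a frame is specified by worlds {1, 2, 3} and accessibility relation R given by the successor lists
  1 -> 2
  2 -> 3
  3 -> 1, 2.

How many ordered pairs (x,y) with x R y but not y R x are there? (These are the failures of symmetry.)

Enumerating: (1,2), (3,1).

2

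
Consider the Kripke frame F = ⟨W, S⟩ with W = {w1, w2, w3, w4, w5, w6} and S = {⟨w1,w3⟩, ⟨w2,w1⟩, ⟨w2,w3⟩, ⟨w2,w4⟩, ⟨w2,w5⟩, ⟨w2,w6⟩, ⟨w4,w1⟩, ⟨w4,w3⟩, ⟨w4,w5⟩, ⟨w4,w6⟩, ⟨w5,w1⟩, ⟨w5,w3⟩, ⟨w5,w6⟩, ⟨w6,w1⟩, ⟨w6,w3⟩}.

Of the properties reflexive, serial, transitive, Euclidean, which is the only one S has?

transitive

Reflexive: no — w1 is not related to itself.
Serial: no — w3 has no S-successor.
Transitive: yes — every two-step S-path is closed by a direct edge.
Euclidean: no — w2 S w1 and w2 S w4, but not w1 S w4.
Only transitive holds.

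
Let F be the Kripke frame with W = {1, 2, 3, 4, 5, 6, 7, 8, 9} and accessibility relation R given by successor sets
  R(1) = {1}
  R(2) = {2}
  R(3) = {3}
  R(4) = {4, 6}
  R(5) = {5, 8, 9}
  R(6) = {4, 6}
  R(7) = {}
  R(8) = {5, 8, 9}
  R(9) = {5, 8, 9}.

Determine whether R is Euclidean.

Euclidean: yes — any two successors of a common world are R-related.

Yes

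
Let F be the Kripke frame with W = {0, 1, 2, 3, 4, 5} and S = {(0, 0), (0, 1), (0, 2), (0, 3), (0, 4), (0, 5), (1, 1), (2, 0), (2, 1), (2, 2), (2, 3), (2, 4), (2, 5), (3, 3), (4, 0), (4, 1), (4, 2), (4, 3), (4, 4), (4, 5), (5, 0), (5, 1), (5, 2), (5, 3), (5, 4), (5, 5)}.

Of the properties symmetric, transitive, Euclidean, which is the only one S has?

transitive

Symmetric: no — 0 S 1 but not 1 S 0.
Transitive: yes — every two-step S-path is closed by a direct edge.
Euclidean: no — 0 S 1 and 0 S 2, but not 1 S 2.
Only transitive holds.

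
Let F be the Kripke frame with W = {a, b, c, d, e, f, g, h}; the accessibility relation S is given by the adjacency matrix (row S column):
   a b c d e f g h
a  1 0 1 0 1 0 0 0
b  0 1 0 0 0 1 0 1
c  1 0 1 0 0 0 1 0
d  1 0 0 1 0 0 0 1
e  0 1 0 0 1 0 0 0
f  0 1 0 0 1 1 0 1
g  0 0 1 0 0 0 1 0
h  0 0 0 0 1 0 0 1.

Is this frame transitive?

Transitive: no — a S c and c S g, but not a S g.

No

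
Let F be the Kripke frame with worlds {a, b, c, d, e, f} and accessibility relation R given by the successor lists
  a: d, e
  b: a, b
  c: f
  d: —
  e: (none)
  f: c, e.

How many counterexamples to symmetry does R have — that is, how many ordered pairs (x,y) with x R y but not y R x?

4

Enumerating: (a,d), (a,e), (b,a), (f,e).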